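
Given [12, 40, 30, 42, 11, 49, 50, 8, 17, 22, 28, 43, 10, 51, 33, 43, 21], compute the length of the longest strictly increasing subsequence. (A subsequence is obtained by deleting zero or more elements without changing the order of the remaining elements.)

One longest increasing subsequence is 12, 40, 42, 49, 50, 51 (positions 1,2,4,6,7,14), of length 6; no longer one exists.

6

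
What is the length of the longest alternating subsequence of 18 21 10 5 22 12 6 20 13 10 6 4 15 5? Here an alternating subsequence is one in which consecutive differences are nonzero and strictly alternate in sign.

Track the best alternating length ending on an up-step vs a down-step at each position: up/down = 1/1, 2/1, 1/3, 1/3, 4/1, 4/5, 4/5, 6/5, 6/7, 6/7, 4/7, 1/7, 8/7, 8/9.
The maximum over both is 9; one such subsequence is 18, 21, 10, 22, 12, 20, 13, 15, 5.

9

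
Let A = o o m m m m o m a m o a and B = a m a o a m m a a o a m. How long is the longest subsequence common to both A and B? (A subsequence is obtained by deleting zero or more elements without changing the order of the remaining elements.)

Backtracking the LCS table gives one alignment: o (A1,B4) → m (A3,B6) → m (A4,B7) → o (A7,B10) → a (A9,B11) → m (A10,B12).
So the longest common subsequence has length 6.

6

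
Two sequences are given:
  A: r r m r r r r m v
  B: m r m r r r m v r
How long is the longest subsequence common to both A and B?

7

Backtracking the LCS table gives one alignment: r (A2,B2) → m (A3,B3) → r (A5,B4) → r (A6,B5) → r (A7,B6) → m (A8,B7) → v (A9,B8).
So the longest common subsequence has length 7.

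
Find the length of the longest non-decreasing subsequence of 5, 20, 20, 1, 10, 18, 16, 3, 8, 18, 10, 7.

4

One longest non-decreasing subsequence is 5, 10, 18, 18 (positions 1,5,6,10), of length 4; no longer one exists.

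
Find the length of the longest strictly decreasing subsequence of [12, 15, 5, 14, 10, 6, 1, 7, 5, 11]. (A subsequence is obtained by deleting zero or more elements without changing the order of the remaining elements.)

Scanning left to right, the best length ending at each element is: 12→1, 15→1, 5→2, 14→2, 10→3, 6→4, 1→5, 7→4, 5→5, 11→3.
So the longest decreasing subsequence has length 5, e.g. 15, 14, 10, 6, 1.

5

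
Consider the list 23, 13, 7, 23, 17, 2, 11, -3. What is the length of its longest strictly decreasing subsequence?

5

One longest decreasing subsequence is 23, 13, 7, 2, -3 (positions 1,2,3,6,8), of length 5; no longer one exists.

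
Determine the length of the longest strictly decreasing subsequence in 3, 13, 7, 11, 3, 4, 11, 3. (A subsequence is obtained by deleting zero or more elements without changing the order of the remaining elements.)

4

One longest decreasing subsequence is 13, 7, 4, 3 (positions 2,3,6,8), of length 4; no longer one exists.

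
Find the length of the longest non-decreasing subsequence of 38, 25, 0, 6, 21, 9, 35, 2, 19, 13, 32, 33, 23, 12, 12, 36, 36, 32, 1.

8

One longest non-decreasing subsequence is 0, 6, 9, 19, 32, 33, 36, 36 (positions 3,4,6,9,11,12,16,17), of length 8; no longer one exists.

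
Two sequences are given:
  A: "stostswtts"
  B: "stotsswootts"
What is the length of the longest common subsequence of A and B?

Backtracking the LCS table gives one alignment: s (A1,B1) → t (A2,B2) → o (A3,B3) → s (A4,B5) → s (A6,B6) → w (A7,B7) → t (A8,B10) → t (A9,B11) → s (A10,B12).
So the longest common subsequence has length 9.

9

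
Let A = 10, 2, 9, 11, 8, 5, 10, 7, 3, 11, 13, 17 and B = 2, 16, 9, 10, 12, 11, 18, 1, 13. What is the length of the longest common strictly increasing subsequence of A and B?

5

For each value that appears in both, track the longest common increasing run ending there.
The best achievable length is 5; one witness is 2, 9, 10, 11, 13 (A-positions 2,3,7,10,11, B-positions 1,3,4,6,9).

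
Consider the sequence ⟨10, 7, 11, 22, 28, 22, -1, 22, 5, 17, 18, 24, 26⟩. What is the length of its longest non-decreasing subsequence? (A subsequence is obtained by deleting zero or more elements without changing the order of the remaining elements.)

7

One longest non-decreasing subsequence is 10, 11, 22, 22, 22, 24, 26 (positions 1,3,4,6,8,12,13), of length 7; no longer one exists.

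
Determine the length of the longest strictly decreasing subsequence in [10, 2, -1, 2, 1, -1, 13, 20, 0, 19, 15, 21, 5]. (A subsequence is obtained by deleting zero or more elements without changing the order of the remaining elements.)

Scanning left to right, the best length ending at each element is: 10→1, 2→2, -1→3, 2→2, 1→3, -1→4, 13→1, 20→1, 0→4, 19→2, 15→3, 21→1, 5→4.
So the longest decreasing subsequence has length 4, e.g. 10, 2, 1, -1.

4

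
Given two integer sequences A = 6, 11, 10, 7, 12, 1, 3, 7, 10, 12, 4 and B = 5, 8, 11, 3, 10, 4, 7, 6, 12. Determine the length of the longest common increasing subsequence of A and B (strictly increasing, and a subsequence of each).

For each value that appears in both, track the longest common increasing run ending there.
The best achievable length is 3; one witness is 3, 10, 12 (A-positions 7,9,10, B-positions 4,5,9).

3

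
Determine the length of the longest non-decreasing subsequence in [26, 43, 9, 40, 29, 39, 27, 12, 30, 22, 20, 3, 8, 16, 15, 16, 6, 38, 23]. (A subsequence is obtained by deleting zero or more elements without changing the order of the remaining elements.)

One longest non-decreasing subsequence is 9, 12, 16, 16, 38 (positions 3,8,14,16,18), of length 5; no longer one exists.

5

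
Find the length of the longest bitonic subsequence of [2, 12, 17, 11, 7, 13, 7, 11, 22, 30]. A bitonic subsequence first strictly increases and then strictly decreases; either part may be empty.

One longest bitonic subsequence is 2, 12, 17, 13, 11 (positions 1,2,3,6,8): it rises to 17 then falls. Length 5 is optimal.

5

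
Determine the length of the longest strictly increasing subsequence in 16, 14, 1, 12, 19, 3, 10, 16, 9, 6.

4

One longest increasing subsequence is 1, 3, 10, 16 (positions 3,6,7,8), of length 4; no longer one exists.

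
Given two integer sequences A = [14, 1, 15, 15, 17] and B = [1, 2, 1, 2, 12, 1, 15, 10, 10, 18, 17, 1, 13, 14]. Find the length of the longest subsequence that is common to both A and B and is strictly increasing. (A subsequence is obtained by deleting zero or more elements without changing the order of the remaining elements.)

3

A longest common strictly increasing subsequence is 1, 15, 17 (length 3); it appears in order in both A and B, and no longer such subsequence exists.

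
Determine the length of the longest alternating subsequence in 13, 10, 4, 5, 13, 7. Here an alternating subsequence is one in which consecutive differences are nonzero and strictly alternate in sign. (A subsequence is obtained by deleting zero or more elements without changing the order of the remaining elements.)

4

Track the best alternating length ending on an up-step vs a down-step at each position: up/down = 1/1, 1/2, 1/2, 3/2, 3/1, 3/4.
The maximum over both is 4; one such subsequence is 13, 10, 13, 7.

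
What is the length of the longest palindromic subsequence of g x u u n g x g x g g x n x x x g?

11

Using dp[i][j] = 2 + dp[i+1][j−1] if the ends match, else max(dp[i+1][j], dp[i][j−1]):
dp[1][17] = 11. A witness is gxnxgggxnxg at positions 1,2,5,7,8,10,11,12,13,16,17.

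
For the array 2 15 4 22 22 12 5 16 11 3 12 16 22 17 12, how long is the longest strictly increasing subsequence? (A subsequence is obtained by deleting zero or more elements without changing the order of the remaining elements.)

7

Let dp[i] be the longest increasing subsequence ending at position i. Then dp = [1, 2, 2, 3, 3, 3, 3, 4, 4, 2, 5, 6, 7, 7, 5].
The maximum is 7; one witness is 2, 4, 5, 11, 12, 16, 22 at positions 1,3,7,9,11,12,13.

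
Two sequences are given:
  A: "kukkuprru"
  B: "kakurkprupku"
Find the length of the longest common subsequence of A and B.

A longest common subsequence is kukupu (length 6); the LCS DP confirms no longer common subsequence exists.

6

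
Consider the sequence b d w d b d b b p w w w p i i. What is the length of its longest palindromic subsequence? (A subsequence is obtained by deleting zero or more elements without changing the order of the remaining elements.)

One longest palindromic subsequence is pwwwp (positions 9,10,11,12,13); it reads the same forward and backward, and the interval DP gives dp[1][15] = 5.

5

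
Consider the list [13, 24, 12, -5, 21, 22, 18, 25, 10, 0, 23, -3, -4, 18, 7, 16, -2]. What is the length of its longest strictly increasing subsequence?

4

Let dp[i] be the longest increasing subsequence ending at position i. Then dp = [1, 2, 1, 1, 2, 3, 2, 4, 2, 2, 4, 2, 2, 3, 3, 4, 3].
The maximum is 4; one witness is 13, 21, 22, 25 at positions 1,5,6,8.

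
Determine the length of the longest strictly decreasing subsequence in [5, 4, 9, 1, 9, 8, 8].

Let dp[i] be the longest decreasing subsequence ending at position i. Then dp = [1, 2, 1, 3, 1, 2, 2].
The maximum is 3; one witness is 5, 4, 1 at positions 1,2,4.

3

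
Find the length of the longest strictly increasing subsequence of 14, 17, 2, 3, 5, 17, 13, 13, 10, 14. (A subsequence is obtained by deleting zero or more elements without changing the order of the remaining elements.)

One longest increasing subsequence is 2, 3, 5, 13, 14 (positions 3,4,5,7,10), of length 5; no longer one exists.

5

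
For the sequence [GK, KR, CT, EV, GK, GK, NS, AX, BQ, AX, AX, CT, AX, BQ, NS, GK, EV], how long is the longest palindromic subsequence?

One longest palindromic subsequence is EV GK NS BQ AX CT AX BQ NS GK EV (positions 4,5,7,9,10,12,13,14,15,16,17); it reads the same forward and backward, and the interval DP gives dp[1][17] = 11.

11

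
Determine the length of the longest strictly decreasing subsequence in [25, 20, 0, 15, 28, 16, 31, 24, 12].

4

Let dp[i] be the longest decreasing subsequence ending at position i. Then dp = [1, 2, 3, 3, 1, 3, 1, 2, 4].
The maximum is 4; one witness is 25, 20, 15, 12 at positions 1,2,4,9.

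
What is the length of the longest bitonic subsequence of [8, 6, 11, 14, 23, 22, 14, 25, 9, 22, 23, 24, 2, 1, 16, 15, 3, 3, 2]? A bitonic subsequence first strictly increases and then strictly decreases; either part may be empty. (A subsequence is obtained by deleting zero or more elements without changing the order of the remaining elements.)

10

Let inc[i] be the LIS ending at i and dec[i] the longest strictly decreasing subsequence starting at i. inc = [1, 1, 2, 3, 4, 4, 3, 5, 2, 4, 5, 6, 1, 1, 4, 4, 2, 2, 2], dec = [4, 3, 4, 4, 6, 5, 4, 6, 3, 5, 5, 5, 2, 1, 4, 3, 2, 2, 1].
max_i inc[i]+dec[i]−1 = 10, with one witness 8, 11, 14, 23, 25, 24, 16, 15, 3, 2.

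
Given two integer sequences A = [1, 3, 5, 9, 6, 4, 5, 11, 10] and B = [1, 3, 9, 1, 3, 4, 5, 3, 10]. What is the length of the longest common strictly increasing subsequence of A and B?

A longest common strictly increasing subsequence is 1, 3, 4, 5, 10 (length 5); it appears in order in both A and B, and no longer such subsequence exists.

5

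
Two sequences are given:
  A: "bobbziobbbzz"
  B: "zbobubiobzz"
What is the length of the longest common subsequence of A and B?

9

A longest common subsequence is bobbiobzz (length 9); the LCS DP confirms no longer common subsequence exists.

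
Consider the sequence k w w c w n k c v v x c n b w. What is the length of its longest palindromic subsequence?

One longest palindromic subsequence is wncvvcnw (positions 2,6,8,9,10,12,13,15); it reads the same forward and backward, and the interval DP gives dp[1][15] = 8.

8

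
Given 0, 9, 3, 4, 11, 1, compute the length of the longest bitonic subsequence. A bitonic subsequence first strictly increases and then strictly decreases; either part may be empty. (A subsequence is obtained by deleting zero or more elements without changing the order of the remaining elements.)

5

One longest bitonic subsequence is 0, 3, 4, 11, 1 (positions 1,3,4,5,6): it rises to 11 then falls. Length 5 is optimal.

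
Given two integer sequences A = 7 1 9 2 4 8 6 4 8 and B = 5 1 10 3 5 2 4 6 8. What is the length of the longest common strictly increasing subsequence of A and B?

For each value that appears in both, track the longest common increasing run ending there.
The best achievable length is 5; one witness is 1, 2, 4, 6, 8 (A-positions 2,4,5,7,9, B-positions 2,6,7,8,9).

5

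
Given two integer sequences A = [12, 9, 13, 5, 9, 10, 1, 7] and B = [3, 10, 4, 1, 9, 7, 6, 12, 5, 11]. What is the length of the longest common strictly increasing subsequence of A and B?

2

A longest common strictly increasing subsequence is 1, 7 (length 2); it appears in order in both A and B, and no longer such subsequence exists.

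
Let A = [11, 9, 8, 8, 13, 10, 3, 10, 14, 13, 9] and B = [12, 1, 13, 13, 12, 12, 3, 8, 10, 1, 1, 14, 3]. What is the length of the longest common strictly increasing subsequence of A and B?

For each value that appears in both, track the longest common increasing run ending there.
The best achievable length is 3; one witness is 8, 10, 14 (A-positions 3,6,9, B-positions 8,9,12).

3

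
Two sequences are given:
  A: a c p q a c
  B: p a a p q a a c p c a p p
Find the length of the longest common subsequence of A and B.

A longest common subsequence is apqac (length 5); the LCS DP confirms no longer common subsequence exists.

5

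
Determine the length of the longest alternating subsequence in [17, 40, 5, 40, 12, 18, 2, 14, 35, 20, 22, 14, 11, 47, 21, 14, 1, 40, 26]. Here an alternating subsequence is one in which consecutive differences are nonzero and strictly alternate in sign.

A longest alternating subsequence is 17, 40, 5, 40, 12, 18, 2, 35, 20, 22, 14, 47, 21, 40, 26 (positions 1,2,3,4,5,6,7,9,10,11,12,14,15,18,19); its 14 consecutive differences strictly alternate in sign, and length 15 is optimal.

15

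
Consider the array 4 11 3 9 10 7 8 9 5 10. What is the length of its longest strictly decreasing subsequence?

4

Let dp[i] be the longest decreasing subsequence ending at position i. Then dp = [1, 1, 2, 2, 2, 3, 3, 3, 4, 2].
The maximum is 4; one witness is 11, 9, 7, 5 at positions 2,4,6,9.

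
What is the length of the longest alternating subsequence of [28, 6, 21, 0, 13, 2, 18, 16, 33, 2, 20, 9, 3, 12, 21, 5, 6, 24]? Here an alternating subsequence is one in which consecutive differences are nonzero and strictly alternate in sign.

Track the best alternating length ending on an up-step vs a down-step at each position: up/down = 1/1, 1/2, 3/2, 1/4, 5/4, 5/6, 7/4, 7/8, 9/1, 5/10, 11/10, 11/12, 11/12, 13/12, 13/10, 13/14, 15/14, 15/10.
The maximum over both is 15; one such subsequence is 28, 6, 21, 0, 13, 2, 18, 16, 33, 2, 20, 9, 12, 5, 6.

15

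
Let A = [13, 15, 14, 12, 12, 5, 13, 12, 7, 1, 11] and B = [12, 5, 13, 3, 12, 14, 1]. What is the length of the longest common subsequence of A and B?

5

Backtracking the LCS table gives one alignment: 12 (A5,B1) → 5 (A6,B2) → 13 (A7,B3) → 12 (A8,B5) → 1 (A10,B7).
So the longest common subsequence has length 5.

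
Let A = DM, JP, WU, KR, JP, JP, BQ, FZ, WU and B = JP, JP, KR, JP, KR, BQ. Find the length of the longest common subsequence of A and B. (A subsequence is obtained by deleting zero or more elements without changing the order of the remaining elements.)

4

A longest common subsequence is JP, KR, JP, BQ (length 4); the LCS DP confirms no longer common subsequence exists.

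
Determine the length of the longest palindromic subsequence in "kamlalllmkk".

Using dp[i][j] = 2 + dp[i+1][j−1] if the ends match, else max(dp[i+1][j], dp[i][j−1]):
dp[1][11] = 8. A witness is kmllllmk at positions 1,3,4,6,7,8,9,11.

8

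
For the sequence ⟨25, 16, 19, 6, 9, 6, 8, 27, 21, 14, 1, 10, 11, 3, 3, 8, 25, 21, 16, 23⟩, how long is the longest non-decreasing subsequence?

One longest non-decreasing subsequence is 6, 6, 8, 10, 11, 21, 23 (positions 4,6,7,12,13,18,20), of length 7; no longer one exists.

7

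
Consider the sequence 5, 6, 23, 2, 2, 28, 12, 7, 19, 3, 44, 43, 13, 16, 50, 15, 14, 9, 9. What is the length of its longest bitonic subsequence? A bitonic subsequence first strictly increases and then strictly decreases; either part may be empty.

10

One longest bitonic subsequence is 5, 6, 23, 28, 44, 43, 16, 15, 14, 9 (positions 1,2,3,6,11,12,14,16,17,19): it rises to 44 then falls. Length 10 is optimal.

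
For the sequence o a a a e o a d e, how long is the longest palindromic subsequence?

Using dp[i][j] = 2 + dp[i+1][j−1] if the ends match, else max(dp[i+1][j], dp[i][j−1]):
dp[1][9] = 5. A witness is oaaao at positions 1,2,3,4,6.

5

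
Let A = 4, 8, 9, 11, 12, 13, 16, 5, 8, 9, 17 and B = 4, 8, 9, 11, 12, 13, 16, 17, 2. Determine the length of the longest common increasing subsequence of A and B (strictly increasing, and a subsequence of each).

A longest common strictly increasing subsequence is 4, 8, 9, 11, 12, 13, 16, 17 (length 8); it appears in order in both A and B, and no longer such subsequence exists.

8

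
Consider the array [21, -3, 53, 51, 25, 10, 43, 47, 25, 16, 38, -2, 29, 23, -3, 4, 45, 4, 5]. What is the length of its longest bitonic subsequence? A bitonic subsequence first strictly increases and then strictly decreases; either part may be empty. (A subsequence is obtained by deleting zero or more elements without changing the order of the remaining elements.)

One longest bitonic subsequence is 21, 53, 51, 47, 38, 29, 23, 5 (positions 1,3,4,8,11,13,14,19): it rises to 53 then falls. Length 8 is optimal.

8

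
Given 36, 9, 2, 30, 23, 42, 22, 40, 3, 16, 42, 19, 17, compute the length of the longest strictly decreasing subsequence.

6

One longest decreasing subsequence is 36, 30, 23, 22, 19, 17 (positions 1,4,5,7,12,13), of length 6; no longer one exists.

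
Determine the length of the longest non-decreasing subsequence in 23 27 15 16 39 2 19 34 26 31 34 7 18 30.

Scanning left to right, the best length ending at each element is: 23→1, 27→2, 15→1, 16→2, 39→3, 2→1, 19→3, 34→4, 26→4, 31→5, 34→6, 7→2, 18→3, 30→5.
So the longest non-decreasing subsequence has length 6, e.g. 15, 16, 19, 26, 31, 34.

6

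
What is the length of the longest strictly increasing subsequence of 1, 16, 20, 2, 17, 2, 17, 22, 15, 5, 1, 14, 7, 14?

One longest increasing subsequence is 1, 2, 5, 7, 14 (positions 1,4,10,13,14), of length 5; no longer one exists.

5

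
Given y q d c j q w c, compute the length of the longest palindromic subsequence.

3

Using dp[i][j] = 2 + dp[i+1][j−1] if the ends match, else max(dp[i+1][j], dp[i][j−1]):
dp[1][8] = 3. A witness is cwc at positions 4,7,8.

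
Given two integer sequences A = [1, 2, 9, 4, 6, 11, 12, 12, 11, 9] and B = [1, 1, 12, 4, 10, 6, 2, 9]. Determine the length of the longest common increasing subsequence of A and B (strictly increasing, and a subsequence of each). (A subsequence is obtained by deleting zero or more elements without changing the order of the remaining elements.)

4

For each value that appears in both, track the longest common increasing run ending there.
The best achievable length is 4; one witness is 1, 4, 6, 9 (A-positions 1,4,5,10, B-positions 1,4,6,8).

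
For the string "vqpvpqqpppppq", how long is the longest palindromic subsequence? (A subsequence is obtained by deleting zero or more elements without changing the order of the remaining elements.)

9

One longest palindromic subsequence is qpppppppq (positions 2,3,5,8,9,10,11,12,13); it reads the same forward and backward, and the interval DP gives dp[1][13] = 9.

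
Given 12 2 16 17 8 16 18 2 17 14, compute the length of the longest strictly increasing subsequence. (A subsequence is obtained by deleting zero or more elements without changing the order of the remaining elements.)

4

One longest increasing subsequence is 12, 16, 17, 18 (positions 1,3,4,7), of length 4; no longer one exists.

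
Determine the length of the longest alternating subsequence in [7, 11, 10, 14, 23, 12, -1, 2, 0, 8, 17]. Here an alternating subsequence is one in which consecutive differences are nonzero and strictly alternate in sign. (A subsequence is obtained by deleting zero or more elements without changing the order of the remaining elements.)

8

Track the best alternating length ending on an up-step vs a down-step at each position: up/down = 1/1, 2/1, 2/3, 4/1, 4/1, 4/5, 1/5, 6/5, 6/7, 8/5, 8/5.
The maximum over both is 8; one such subsequence is 7, 11, 10, 14, -1, 2, 0, 8.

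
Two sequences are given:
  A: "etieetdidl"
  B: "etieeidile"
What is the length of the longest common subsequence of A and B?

8

Backtracking the LCS table gives one alignment: e (A1,B1) → t (A2,B2) → i (A3,B3) → e (A4,B4) → e (A5,B5) → d (A7,B7) → i (A8,B8) → l (A10,B9).
So the longest common subsequence has length 8.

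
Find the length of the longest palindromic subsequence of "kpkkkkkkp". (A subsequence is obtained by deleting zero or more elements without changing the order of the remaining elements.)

One longest palindromic subsequence is pkkkkkkp (positions 2,3,4,5,6,7,8,9); it reads the same forward and backward, and the interval DP gives dp[1][9] = 8.

8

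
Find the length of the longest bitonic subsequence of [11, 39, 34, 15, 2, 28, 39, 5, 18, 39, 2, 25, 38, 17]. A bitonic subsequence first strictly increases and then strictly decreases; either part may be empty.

One longest bitonic subsequence is 11, 39, 34, 28, 25, 17 (positions 1,2,3,6,12,14): it rises to 39 then falls. Length 6 is optimal.

6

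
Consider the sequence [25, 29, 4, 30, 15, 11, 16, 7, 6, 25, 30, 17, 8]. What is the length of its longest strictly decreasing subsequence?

5

Let dp[i] be the longest decreasing subsequence ending at position i. Then dp = [1, 1, 2, 1, 2, 3, 2, 4, 5, 2, 1, 3, 4].
The maximum is 5; one witness is 25, 15, 11, 7, 6 at positions 1,5,6,8,9.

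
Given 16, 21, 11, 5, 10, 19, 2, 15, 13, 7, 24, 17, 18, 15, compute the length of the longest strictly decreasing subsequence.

Let dp[i] be the longest decreasing subsequence ending at position i. Then dp = [1, 1, 2, 3, 3, 2, 4, 3, 4, 5, 1, 3, 3, 4].
The maximum is 5; one witness is 21, 19, 15, 13, 7 at positions 2,6,8,9,10.

5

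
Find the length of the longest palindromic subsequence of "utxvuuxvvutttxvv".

7

One longest palindromic subsequence is vvtttvv (positions 4,8,11,12,13,15,16); it reads the same forward and backward, and the interval DP gives dp[1][16] = 7.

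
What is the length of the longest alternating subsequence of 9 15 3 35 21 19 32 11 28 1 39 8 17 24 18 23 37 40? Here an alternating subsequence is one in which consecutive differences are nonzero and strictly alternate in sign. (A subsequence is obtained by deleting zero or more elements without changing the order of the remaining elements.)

Track the best alternating length ending on an up-step vs a down-step at each position: up/down = 1/1, 2/1, 1/3, 4/1, 4/5, 4/5, 6/5, 4/7, 8/7, 1/9, 10/1, 10/11, 12/11, 12/11, 12/13, 14/13, 14/11, 14/1.
The maximum over both is 14; one such subsequence is 9, 15, 3, 35, 21, 32, 11, 28, 1, 39, 8, 24, 18, 23.

14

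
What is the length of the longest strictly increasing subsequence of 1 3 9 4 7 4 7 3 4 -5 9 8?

Scanning left to right, the best length ending at each element is: 1→1, 3→2, 9→3, 4→3, 7→4, 4→3, 7→4, 3→2, 4→3, -5→1, 9→5, 8→5.
So the longest increasing subsequence has length 5, e.g. 1, 3, 4, 7, 9.

5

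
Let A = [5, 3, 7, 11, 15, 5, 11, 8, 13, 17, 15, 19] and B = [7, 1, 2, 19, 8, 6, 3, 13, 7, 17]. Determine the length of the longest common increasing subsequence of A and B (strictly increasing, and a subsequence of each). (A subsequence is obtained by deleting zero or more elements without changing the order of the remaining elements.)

4

For each value that appears in both, track the longest common increasing run ending there.
The best achievable length is 4; one witness is 7, 8, 13, 17 (A-positions 3,8,9,10, B-positions 1,5,8,10).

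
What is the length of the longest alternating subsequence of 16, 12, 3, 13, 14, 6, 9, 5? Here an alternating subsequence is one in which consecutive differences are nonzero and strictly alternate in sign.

A longest alternating subsequence is 16, 12, 13, 6, 9, 5 (positions 1,2,4,6,7,8); its 5 consecutive differences strictly alternate in sign, and length 6 is optimal.

6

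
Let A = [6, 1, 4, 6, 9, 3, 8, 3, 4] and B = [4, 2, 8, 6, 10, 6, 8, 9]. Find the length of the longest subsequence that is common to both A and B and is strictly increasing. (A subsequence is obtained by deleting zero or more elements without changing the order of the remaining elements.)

For each value that appears in both, track the longest common increasing run ending there.
The best achievable length is 3; one witness is 4, 6, 8 (A-positions 3,4,7, B-positions 1,4,7).

3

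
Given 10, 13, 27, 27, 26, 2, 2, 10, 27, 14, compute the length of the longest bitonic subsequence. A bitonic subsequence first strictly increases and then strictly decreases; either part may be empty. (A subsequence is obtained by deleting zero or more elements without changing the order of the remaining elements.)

One longest bitonic subsequence is 10, 13, 27, 26, 14 (positions 1,2,3,5,10): it rises to 27 then falls. Length 5 is optimal.

5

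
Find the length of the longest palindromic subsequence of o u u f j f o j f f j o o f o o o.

10

Using dp[i][j] = 2 + dp[i+1][j−1] if the ends match, else max(dp[i+1][j], dp[i][j−1]):
dp[1][17] = 10. A witness is ofojffjofo at positions 1,6,7,8,9,10,11,13,14,17.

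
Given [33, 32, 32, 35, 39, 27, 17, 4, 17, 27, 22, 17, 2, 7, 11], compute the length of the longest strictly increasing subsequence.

Let dp[i] be the longest increasing subsequence ending at position i. Then dp = [1, 1, 1, 2, 3, 1, 1, 1, 2, 3, 3, 2, 1, 2, 3].
The maximum is 3; one witness is 33, 35, 39 at positions 1,4,5.

3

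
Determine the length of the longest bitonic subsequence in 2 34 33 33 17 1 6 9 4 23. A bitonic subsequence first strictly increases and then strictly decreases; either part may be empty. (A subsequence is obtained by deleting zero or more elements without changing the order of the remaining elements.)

Let inc[i] be the LIS ending at i and dec[i] the longest strictly decreasing subsequence starting at i. inc = [1, 2, 2, 2, 2, 1, 2, 3, 2, 4], dec = [2, 5, 4, 4, 3, 1, 2, 2, 1, 1].
max_i inc[i]+dec[i]−1 = 6, with one witness 2, 34, 33, 17, 9, 4.

6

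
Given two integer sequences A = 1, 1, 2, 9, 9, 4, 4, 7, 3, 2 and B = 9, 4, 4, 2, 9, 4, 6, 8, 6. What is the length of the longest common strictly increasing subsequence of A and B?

A longest common strictly increasing subsequence is 2, 9 (length 2); it appears in order in both A and B, and no longer such subsequence exists.

2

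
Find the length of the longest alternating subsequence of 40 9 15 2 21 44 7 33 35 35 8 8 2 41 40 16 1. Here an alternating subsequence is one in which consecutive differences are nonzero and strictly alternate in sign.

Track the best alternating length ending on an up-step vs a down-step at each position: up/down = 1/1, 1/2, 3/2, 1/4, 5/2, 5/1, 5/6, 7/6, 7/6, 7/6, 7/8, 7/8, 1/8, 9/6, 9/10, 9/10, 1/10.
The maximum over both is 10; one such subsequence is 40, 9, 15, 2, 21, 7, 33, 8, 41, 40.

10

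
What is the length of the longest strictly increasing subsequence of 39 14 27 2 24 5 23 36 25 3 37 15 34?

5

One longest increasing subsequence is 2, 5, 23, 36, 37 (positions 4,6,7,8,11), of length 5; no longer one exists.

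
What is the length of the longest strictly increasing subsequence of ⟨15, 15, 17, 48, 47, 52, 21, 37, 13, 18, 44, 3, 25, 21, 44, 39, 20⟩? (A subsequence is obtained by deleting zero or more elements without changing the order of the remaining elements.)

Scanning left to right, the best length ending at each element is: 15→1, 15→1, 17→2, 48→3, 47→3, 52→4, 21→3, 37→4, 13→1, 18→3, 44→5, 3→1, 25→4, 21→4, 44→5, 39→5, 20→4.
So the longest increasing subsequence has length 5, e.g. 15, 17, 21, 37, 44.

5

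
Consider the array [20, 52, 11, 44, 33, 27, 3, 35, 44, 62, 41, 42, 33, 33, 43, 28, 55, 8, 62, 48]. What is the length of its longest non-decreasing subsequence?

8

Let dp[i] be the longest non-decreasing subsequence ending at position i. Then dp = [1, 2, 1, 2, 2, 2, 1, 3, 4, 5, 4, 5, 3, 4, 6, 3, 7, 2, 8, 7].
The maximum is 8; one witness is 20, 33, 35, 41, 42, 43, 55, 62 at positions 1,5,8,11,12,15,17,19.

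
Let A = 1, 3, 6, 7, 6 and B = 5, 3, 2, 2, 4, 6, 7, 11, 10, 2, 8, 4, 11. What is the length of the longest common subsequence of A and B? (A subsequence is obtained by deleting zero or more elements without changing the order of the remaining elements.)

Backtracking the LCS table gives one alignment: 3 (A2,B2) → 6 (A3,B6) → 7 (A4,B7).
So the longest common subsequence has length 3.

3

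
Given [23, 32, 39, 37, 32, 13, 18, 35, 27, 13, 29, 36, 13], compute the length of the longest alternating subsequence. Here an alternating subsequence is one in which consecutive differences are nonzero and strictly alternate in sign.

A longest alternating subsequence is 23, 39, 32, 35, 27, 29, 13 (positions 1,3,5,8,9,11,13); its 6 consecutive differences strictly alternate in sign, and length 7 is optimal.

7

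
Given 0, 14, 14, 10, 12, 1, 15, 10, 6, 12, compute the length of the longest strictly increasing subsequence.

4

One longest increasing subsequence is 0, 10, 12, 15 (positions 1,4,5,7), of length 4; no longer one exists.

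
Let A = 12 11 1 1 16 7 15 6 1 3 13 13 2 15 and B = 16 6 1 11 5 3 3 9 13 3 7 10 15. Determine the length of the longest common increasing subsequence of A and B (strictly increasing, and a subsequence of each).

A longest common strictly increasing subsequence is 1, 3, 13, 15 (length 4); it appears in order in both A and B, and no longer such subsequence exists.

4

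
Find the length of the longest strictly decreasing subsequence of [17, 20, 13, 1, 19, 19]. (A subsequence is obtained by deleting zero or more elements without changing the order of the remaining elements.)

3

Let dp[i] be the longest decreasing subsequence ending at position i. Then dp = [1, 1, 2, 3, 2, 2].
The maximum is 3; one witness is 17, 13, 1 at positions 1,3,4.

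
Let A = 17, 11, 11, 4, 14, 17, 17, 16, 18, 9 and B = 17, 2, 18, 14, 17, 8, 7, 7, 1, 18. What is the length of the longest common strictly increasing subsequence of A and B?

3

For each value that appears in both, track the longest common increasing run ending there.
The best achievable length is 3; one witness is 14, 17, 18 (A-positions 5,6,9, B-positions 4,5,10).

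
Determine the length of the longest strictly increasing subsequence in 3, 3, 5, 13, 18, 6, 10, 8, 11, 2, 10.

One longest increasing subsequence is 3, 5, 6, 10, 11 (positions 1,3,6,7,9), of length 5; no longer one exists.

5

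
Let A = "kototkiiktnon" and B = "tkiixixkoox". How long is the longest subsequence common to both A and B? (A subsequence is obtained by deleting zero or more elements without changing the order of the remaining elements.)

6

A longest common subsequence is tkiiko (length 6); the LCS DP confirms no longer common subsequence exists.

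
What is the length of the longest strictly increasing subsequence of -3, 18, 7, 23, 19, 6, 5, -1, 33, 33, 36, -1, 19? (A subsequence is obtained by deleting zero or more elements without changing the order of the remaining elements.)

Let dp[i] be the longest increasing subsequence ending at position i. Then dp = [1, 2, 2, 3, 3, 2, 2, 2, 4, 4, 5, 2, 3].
The maximum is 5; one witness is -3, 18, 23, 33, 36 at positions 1,2,4,9,11.

5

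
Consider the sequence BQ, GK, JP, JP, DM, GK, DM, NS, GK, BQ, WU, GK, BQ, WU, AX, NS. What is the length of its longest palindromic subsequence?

Using dp[i][j] = 2 + dp[i+1][j−1] if the ends match, else max(dp[i+1][j], dp[i][j−1]):
dp[1][16] = 7. A witness is BQ GK GK NS GK GK BQ at positions 1,2,6,8,9,12,13.

7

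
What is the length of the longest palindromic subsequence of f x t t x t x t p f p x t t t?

11

One longest palindromic subsequence is tttxpfpxttt (positions 3,4,6,7,9,10,11,12,13,14,15); it reads the same forward and backward, and the interval DP gives dp[1][15] = 11.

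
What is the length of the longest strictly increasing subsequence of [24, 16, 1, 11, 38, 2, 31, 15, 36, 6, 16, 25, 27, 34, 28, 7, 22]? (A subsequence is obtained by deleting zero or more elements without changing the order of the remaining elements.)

7

Let dp[i] be the longest increasing subsequence ending at position i. Then dp = [1, 1, 1, 2, 3, 2, 3, 3, 4, 3, 4, 5, 6, 7, 7, 4, 5].
The maximum is 7; one witness is 1, 11, 15, 16, 25, 27, 34 at positions 3,4,8,11,12,13,14.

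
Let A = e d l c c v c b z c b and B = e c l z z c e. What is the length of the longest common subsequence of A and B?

Backtracking the LCS table gives one alignment: e (A1,B1) → l (A3,B3) → z (A9,B5) → c (A10,B6).
So the longest common subsequence has length 4.

4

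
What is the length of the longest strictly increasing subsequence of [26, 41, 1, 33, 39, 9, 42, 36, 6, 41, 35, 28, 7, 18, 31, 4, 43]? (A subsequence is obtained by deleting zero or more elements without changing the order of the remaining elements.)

Scanning left to right, the best length ending at each element is: 26→1, 41→2, 1→1, 33→2, 39→3, 9→2, 42→4, 36→3, 6→2, 41→4, 35→3, 28→3, 7→3, 18→4, 31→5, 4→2, 43→6.
So the longest increasing subsequence has length 6, e.g. 1, 6, 7, 18, 31, 43.

6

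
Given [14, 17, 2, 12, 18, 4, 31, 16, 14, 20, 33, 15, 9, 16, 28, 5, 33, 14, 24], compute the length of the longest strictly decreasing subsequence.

One longest decreasing subsequence is 17, 16, 14, 9, 5 (positions 2,8,9,13,16), of length 5; no longer one exists.

5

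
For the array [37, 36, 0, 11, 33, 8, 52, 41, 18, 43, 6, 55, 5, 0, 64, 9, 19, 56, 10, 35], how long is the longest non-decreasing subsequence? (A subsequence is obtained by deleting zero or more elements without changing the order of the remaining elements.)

7

Scanning left to right, the best length ending at each element is: 37→1, 36→1, 0→1, 11→2, 33→3, 8→2, 52→4, 41→4, 18→3, 43→5, 6→2, 55→6, 5→2, 0→2, 64→7, 9→3, 19→4, 56→7, 10→4, 35→5.
So the longest non-decreasing subsequence has length 7, e.g. 0, 11, 33, 41, 43, 55, 64.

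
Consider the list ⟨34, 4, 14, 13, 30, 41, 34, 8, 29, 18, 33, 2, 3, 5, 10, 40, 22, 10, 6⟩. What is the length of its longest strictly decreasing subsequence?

6

Let dp[i] be the longest decreasing subsequence ending at position i. Then dp = [1, 2, 2, 3, 2, 1, 2, 4, 3, 4, 3, 5, 5, 5, 5, 2, 4, 5, 6].
The maximum is 6; one witness is 34, 30, 29, 18, 10, 6 at positions 1,5,9,10,15,19.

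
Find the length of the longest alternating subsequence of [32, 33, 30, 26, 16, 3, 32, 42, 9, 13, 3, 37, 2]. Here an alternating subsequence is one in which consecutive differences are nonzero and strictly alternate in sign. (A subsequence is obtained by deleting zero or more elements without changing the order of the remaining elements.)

9

Track the best alternating length ending on an up-step vs a down-step at each position: up/down = 1/1, 2/1, 1/3, 1/3, 1/3, 1/3, 4/3, 4/1, 4/5, 6/5, 1/7, 8/5, 1/9.
The maximum over both is 9; one such subsequence is 32, 33, 30, 32, 9, 13, 3, 37, 2.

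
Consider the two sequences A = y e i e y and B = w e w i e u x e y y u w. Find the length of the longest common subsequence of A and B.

Backtracking the LCS table gives one alignment: e (A2,B2) → i (A3,B4) → e (A4,B8) → y (A5,B10).
So the longest common subsequence has length 4.

4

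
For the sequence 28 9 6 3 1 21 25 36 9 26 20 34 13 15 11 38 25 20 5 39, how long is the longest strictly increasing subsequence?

7

Let dp[i] be the longest increasing subsequence ending at position i. Then dp = [1, 1, 1, 1, 1, 2, 3, 4, 2, 4, 3, 5, 3, 4, 3, 6, 5, 5, 2, 7].
The maximum is 7; one witness is 9, 21, 25, 26, 34, 38, 39 at positions 2,6,7,10,12,16,20.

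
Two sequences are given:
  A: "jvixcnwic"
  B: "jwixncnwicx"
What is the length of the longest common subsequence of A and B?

8

Backtracking the LCS table gives one alignment: j (A1,B1) → i (A3,B3) → x (A4,B4) → c (A5,B6) → n (A6,B7) → w (A7,B8) → i (A8,B9) → c (A9,B10).
So the longest common subsequence has length 8.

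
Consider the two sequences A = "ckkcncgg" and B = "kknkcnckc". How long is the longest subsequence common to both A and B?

Backtracking the LCS table gives one alignment: k (A2,B2) → k (A3,B4) → c (A4,B5) → n (A5,B6) → c (A6,B9).
So the longest common subsequence has length 5.

5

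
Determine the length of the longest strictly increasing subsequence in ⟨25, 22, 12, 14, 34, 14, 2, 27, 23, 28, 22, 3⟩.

4

Let dp[i] be the longest increasing subsequence ending at position i. Then dp = [1, 1, 1, 2, 3, 2, 1, 3, 3, 4, 3, 2].
The maximum is 4; one witness is 12, 14, 27, 28 at positions 3,4,8,10.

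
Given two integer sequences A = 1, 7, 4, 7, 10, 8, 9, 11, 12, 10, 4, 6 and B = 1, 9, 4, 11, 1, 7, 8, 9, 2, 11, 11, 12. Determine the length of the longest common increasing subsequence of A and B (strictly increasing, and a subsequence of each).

For each value that appears in both, track the longest common increasing run ending there.
The best achievable length is 7; one witness is 1, 4, 7, 8, 9, 11, 12 (A-positions 1,3,4,6,7,8,9, B-positions 1,3,6,7,8,10,12).

7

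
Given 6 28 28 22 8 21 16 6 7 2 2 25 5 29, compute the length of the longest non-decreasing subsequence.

Scanning left to right, the best length ending at each element is: 6→1, 28→2, 28→3, 22→2, 8→2, 21→3, 16→3, 6→2, 7→3, 2→1, 2→2, 25→4, 5→3, 29→5.
So the longest non-decreasing subsequence has length 5, e.g. 6, 8, 21, 25, 29.

5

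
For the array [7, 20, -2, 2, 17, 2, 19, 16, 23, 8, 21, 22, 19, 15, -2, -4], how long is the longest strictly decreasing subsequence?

Let dp[i] be the longest decreasing subsequence ending at position i. Then dp = [1, 1, 2, 2, 2, 3, 2, 3, 1, 4, 2, 2, 3, 4, 5, 6].
The maximum is 6; one witness is 20, 17, 16, 8, -2, -4 at positions 2,5,8,10,15,16.

6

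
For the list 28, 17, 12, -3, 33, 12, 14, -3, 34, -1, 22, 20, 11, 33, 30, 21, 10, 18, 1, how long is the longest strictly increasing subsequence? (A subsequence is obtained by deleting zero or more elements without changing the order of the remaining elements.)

Scanning left to right, the best length ending at each element is: 28→1, 17→1, 12→1, -3→1, 33→2, 12→2, 14→3, -3→1, 34→4, -1→2, 22→4, 20→4, 11→3, 33→5, 30→5, 21→5, 10→3, 18→4, 1→3.
So the longest increasing subsequence has length 5, e.g. -3, 12, 14, 22, 33.

5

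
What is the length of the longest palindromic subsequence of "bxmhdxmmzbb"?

Using dp[i][j] = 2 + dp[i+1][j−1] if the ends match, else max(dp[i+1][j], dp[i][j−1]):
dp[1][11] = 5. A witness is bmmmb at positions 1,3,7,8,11.

5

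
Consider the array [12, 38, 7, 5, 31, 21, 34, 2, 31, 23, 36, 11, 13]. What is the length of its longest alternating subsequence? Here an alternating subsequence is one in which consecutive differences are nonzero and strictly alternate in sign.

12

Track the best alternating length ending on an up-step vs a down-step at each position: up/down = 1/1, 2/1, 1/3, 1/3, 4/3, 4/5, 6/3, 1/7, 8/7, 8/9, 10/3, 8/11, 12/11.
The maximum over both is 12; one such subsequence is 12, 38, 7, 31, 21, 34, 2, 31, 23, 36, 11, 13.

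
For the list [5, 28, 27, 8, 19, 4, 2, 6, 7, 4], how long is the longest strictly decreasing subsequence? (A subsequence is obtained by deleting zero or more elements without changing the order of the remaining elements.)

Let dp[i] be the longest decreasing subsequence ending at position i. Then dp = [1, 1, 2, 3, 3, 4, 5, 4, 4, 5].
The maximum is 5; one witness is 28, 27, 8, 4, 2 at positions 2,3,4,6,7.

5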